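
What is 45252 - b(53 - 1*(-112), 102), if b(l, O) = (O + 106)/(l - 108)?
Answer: 2579156/57 ≈ 45248.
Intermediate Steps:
b(l, O) = (106 + O)/(-108 + l)
45252 - b(53 - 1*(-112), 102) = 45252 - (106 + 102)/(-108 + (53 - 1*(-112))) = 45252 - 208/(-108 + (53 + 112)) = 45252 - 208/(-108 + 165) = 45252 - 208/57 = 2579156/57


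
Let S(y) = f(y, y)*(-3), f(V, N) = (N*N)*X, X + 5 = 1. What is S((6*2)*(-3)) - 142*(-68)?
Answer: 25208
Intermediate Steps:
X = -4 (X = -5 + 1 = -4)
f(V, N) = -4*N**2 (f(V, N) = (N*N)*(-4) = N**2*(-4) = -4*N**2)
S(y) = 12*y**2 (S(y) = -4*y**2*(-3) = 12*y**2)
S((6*2)*(-3)) - 142*(-68) = 12*((6*2)*(-3))**2 - 142*(-68) = 12*(12*(-3))**2 + 9656 = 12*(-36)**2 + 9656 = 12*1296 + 9656 = 15552 + 9656 = 25208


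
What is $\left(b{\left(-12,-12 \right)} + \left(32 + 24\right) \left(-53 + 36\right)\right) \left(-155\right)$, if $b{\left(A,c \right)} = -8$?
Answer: $148800$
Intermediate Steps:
$\left(b{\left(-12,-12 \right)} + \left(32 + 24\right) \left(-53 + 36\right)\right) \left(-155\right) = \left(-8 + \left(32 + 24\right) \left(-53 + 36\right)\right) \left(-155\right) = \left(-8 + 56 \left(-17\right)\right) \left(-155\right) = \left(-8 - 952\right) \left(-155\right) = \left(-960\right) \left(-155\right) = 148800$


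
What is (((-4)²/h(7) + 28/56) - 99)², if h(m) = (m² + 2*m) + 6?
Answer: 183900721/19044 ≈ 9656.6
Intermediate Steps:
h(m) = 6 + m² + 2*m
(((-4)²/h(7) + 28/56) - 99)² = (((-4)²/(6 + 7² + 2*7) + 28/56) - 99)² = ((16/(6 + 49 + 14) + 28*(1/56)) - 99)² = ((16/69 + ½) - 99)² = (101/138 - 99)² = (-13561/138)² = 183900721/19044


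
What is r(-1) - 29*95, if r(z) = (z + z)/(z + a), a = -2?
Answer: -8263/3 ≈ -2754.3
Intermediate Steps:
r(z) = 2*z/(-2 + z) (r(z) = (z + z)/(z - 2) = (2*z)/(-2 + z) = 2*z/(-2 + z))
r(-1) - 29*95 = 2*(-1)/(-2 - 1) - 29*95 = 2*(-1)/(-3) - 2755 = 2*(-1)*(-1/3) - 2755 = 2/3 - 2755 = -8263/3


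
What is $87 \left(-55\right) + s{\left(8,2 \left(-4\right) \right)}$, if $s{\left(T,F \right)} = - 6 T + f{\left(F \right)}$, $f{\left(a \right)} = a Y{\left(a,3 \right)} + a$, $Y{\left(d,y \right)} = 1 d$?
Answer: $-4777$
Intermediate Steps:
$Y{\left(d,y \right)} = d$
$f{\left(a \right)} = a + a^{2}$ ($f{\left(a \right)} = a a + a = a^{2} + a = a + a^{2}$)
$s{\left(T,F \right)} = - 6 T + F \left(1 + F\right)$
$87 \left(-55\right) + s{\left(8,2 \left(-4\right) \right)} = 87 \left(-55\right) - \left(48 - 2 \left(-4\right) \left(1 + 2 \left(-4\right)\right)\right) = -4785 - \left(48 + 8 \left(1 - 8\right)\right) = -4785 - -8 = -4785 + \left(-48 + 56\right) = -4785 + 8 = -4777$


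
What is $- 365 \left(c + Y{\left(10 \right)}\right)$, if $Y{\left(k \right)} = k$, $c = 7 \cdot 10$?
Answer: $-29200$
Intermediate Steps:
$c = 70$
$- 365 \left(c + Y{\left(10 \right)}\right) = - 365 \left(70 + 10\right) = \left(-365\right) 80 = -29200$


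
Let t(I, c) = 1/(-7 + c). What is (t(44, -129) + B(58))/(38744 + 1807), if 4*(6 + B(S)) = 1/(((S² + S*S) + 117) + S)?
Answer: -5639717/38069603208 ≈ -0.00014814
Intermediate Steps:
B(S) = -6 + 1/(4*(117 + S + 2*S²)) (B(S) = -6 + 1/(4*(((S² + S*S) + 117) + S)) = -6 + 1/(4*(((S² + S²) + 117) + S)) = -6 + 1/(4*((2*S² + 117) + S)) = -6 + 1/(4*((117 + 2*S²) + S)) = -6 + 1/(4*(117 + S + 2*S²)))
(t(44, -129) + B(58))/(38744 + 1807) = (1/(-7 - 129) + (-2807 - 48*58² - 24*58)/(4*(117 + 58 + 2*58²)))/(38744 + 1807) = (1/(-136) + (-2807 - 48*3364 - 1392)/(4*(117 + 58 + 2*3364)))/40551 = (-1/136 + (-2807 - 161472 - 1392)/(4*(117 + 58 + 6728)))*(1/40551) = (-1/136 + (¼)*(-165671)/6903)*(1/40551) = (-1/136 + (¼)*(1/6903)*(-165671))*(1/40551) = (-1/136 - 165671/27612)*(1/40551) = -5639717/938808*1/40551 = -5639717/38069603208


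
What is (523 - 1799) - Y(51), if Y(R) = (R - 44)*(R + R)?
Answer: -1990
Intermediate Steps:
Y(R) = 2*R*(-44 + R) (Y(R) = (-44 + R)*(2*R) = 2*R*(-44 + R))
(523 - 1799) - Y(51) = (523 - 1799) - 2*51*(-44 + 51) = -1276 - 2*51*7 = -1276 - 1*714 = -1276 - 714 = -1990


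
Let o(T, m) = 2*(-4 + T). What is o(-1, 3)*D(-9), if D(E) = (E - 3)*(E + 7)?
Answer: -240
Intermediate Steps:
o(T, m) = -8 + 2*T
D(E) = (-3 + E)*(7 + E)
o(-1, 3)*D(-9) = (-8 + 2*(-1))*(-21 + (-9)² + 4*(-9)) = (-8 - 2)*(-21 + 81 - 36) = -10*24 = -240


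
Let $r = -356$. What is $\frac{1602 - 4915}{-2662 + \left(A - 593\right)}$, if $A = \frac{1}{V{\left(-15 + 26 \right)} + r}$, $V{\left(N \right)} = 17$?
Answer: $\frac{1123107}{1103446} \approx 1.0178$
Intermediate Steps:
$A = - \frac{1}{339}$ ($A = \frac{1}{17 - 356} = \frac{1}{-339} = - \frac{1}{339} \approx -0.0029499$)
$\frac{1602 - 4915}{-2662 + \left(A - 593\right)} = \frac{1602 - 4915}{-2662 - \frac{201028}{339}} = - \frac{3313}{-2662 - \frac{201028}{339}} = - \frac{3313}{- \frac{1103446}{339}} = \left(-3313\right) \left(- \frac{339}{1103446}\right) = \frac{1123107}{1103446}$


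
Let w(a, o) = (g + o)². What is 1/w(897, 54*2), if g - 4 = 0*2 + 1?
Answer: 1/12769 ≈ 7.8315e-5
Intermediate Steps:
g = 5 (g = 4 + (0*2 + 1) = 4 + (0 + 1) = 4 + 1 = 5)
w(a, o) = (5 + o)²
1/w(897, 54*2) = 1/((5 + 54*2)²) = 1/((5 + 108)²) = 1/(113²) = 1/12769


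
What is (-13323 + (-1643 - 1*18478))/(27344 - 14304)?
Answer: -8361/3260 ≈ -2.5647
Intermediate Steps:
(-13323 + (-1643 - 1*18478))/(27344 - 14304) = (-13323 + (-1643 - 18478))/13040 = (-13323 - 20121)*(1/13040) = -33444*1/13040 = -8361/3260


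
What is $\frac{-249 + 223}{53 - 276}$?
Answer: $\frac{26}{223} \approx 0.11659$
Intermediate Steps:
$\frac{-249 + 223}{53 - 276} = - \frac{26}{-223} = \left(-26\right) \left(- \frac{1}{223}\right) = \frac{26}{223}$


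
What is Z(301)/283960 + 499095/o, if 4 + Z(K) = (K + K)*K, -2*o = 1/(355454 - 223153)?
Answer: -18750096766185601/141980 ≈ -1.3206e+11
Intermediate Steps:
o = -1/264602 (o = -1/(2*(355454 - 223153)) = -½/132301 = -½*1/132301 = -1/264602 ≈ -3.7793e-6)
Z(K) = -4 + 2*K² (Z(K) = -4 + (K + K)*K = -4 + (2*K)*K = -4 + 2*K²)
Z(301)/283960 + 499095/o = (-4 + 2*301²)/283960 + 499095/(-1/264602) = (-4 + 2*90601)*(1/283960) + 499095*(-264602) = (-4 + 181202)*(1/283960) - 132061535190 = 181198*(1/283960) - 132061535190 = 90599/141980 - 132061535190 = -18750096766185601/141980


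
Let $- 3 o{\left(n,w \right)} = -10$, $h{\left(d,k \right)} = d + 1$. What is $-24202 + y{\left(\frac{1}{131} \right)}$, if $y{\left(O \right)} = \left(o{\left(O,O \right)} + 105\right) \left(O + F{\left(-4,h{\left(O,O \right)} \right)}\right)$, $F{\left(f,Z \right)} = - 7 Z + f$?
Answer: $- \frac{9981661}{393} \approx -25399.0$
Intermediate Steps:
$h{\left(d,k \right)} = 1 + d$
$o{\left(n,w \right)} = \frac{10}{3}$ ($o{\left(n,w \right)} = \left(- \frac{1}{3}\right) \left(-10\right) = \frac{10}{3}$)
$F{\left(f,Z \right)} = f - 7 Z$
$y{\left(O \right)} = - \frac{3575}{3} - 650 O$ ($y{\left(O \right)} = \left(\frac{10}{3} + 105\right) \left(O - \left(4 + 7 \left(1 + O\right)\right)\right) = \frac{325 \left(O - \left(11 + 7 O\right)\right)}{3} = \frac{325 \left(-11 - 6 O\right)}{3} = - \frac{3575}{3} - 650 O$)
$-24202 + y{\left(\frac{1}{131} \right)} = -24202 - \left(\frac{3575}{3} + \frac{650}{131}\right) = -24202 - \frac{470275}{393} = - \frac{9981661}{393}$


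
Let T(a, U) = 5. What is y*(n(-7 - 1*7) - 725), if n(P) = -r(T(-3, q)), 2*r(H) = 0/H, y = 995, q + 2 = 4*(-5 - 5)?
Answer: -721375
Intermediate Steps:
q = -42 (q = -2 + 4*(-5 - 5) = -2 + 4*(-10) = -2 - 40 = -42)
r(H) = 0 (r(H) = (0/H)/2 = (½)*0 = 0)
n(P) = 0 (n(P) = -1*0 = 0)
y*(n(-7 - 1*7) - 725) = 995*(0 - 725) = 995*(-725) = -721375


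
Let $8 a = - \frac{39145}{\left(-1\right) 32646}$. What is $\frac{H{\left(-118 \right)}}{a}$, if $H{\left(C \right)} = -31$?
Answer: $- \frac{8096208}{39145} \approx -206.83$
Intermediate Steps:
$a = \frac{39145}{261168}$ ($a = \frac{\left(-39145\right) \frac{1}{\left(-1\right) 32646}}{8} = \frac{\left(-39145\right) \frac{1}{-32646}}{8} = \frac{\left(-39145\right) \left(- \frac{1}{32646}\right)}{8} = \frac{1}{8} \cdot \frac{39145}{32646} = \frac{39145}{261168} \approx 0.14988$)
$\frac{H{\left(-118 \right)}}{a} = - \frac{31}{\frac{39145}{261168}} = \left(-31\right) \frac{261168}{39145} = - \frac{8096208}{39145}$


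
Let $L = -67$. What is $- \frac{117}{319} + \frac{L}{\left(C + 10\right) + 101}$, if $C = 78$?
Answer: $- \frac{43486}{60291} \approx -0.72127$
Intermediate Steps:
$- \frac{117}{319} + \frac{L}{\left(C + 10\right) + 101} = - \frac{117}{319} - \frac{67}{\left(78 + 10\right) + 101} = \left(-117\right) \frac{1}{319} - \frac{67}{88 + 101} = - \frac{117}{319} - \frac{67}{189} = - \frac{43486}{60291}$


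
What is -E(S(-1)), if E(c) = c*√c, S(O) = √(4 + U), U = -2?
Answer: -2^(¾) ≈ -1.6818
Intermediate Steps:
S(O) = √2 (S(O) = √(4 - 2) = √2)
E(c) = c^(3/2)
-E(S(-1)) = -(√2)^(3/2) = -2^(¾)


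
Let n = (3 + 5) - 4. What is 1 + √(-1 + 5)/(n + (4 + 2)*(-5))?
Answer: 12/13 ≈ 0.92308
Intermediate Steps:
n = 4 (n = 8 - 4 = 4)
1 + √(-1 + 5)/(n + (4 + 2)*(-5)) = 1 + √(-1 + 5)/(4 + (4 + 2)*(-5)) = 1 + √4/(4 + 6*(-5)) = 1 + 2/(4 - 30) = 1 + 2/(-26) = 1 - 1/26*2 = 1 - 1/13 = 12/13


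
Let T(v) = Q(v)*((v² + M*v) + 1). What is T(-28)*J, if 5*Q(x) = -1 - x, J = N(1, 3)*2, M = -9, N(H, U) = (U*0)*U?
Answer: 0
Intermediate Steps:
N(H, U) = 0 (N(H, U) = 0*U = 0)
J = 0 (J = 0*2 = 0)
Q(x) = -⅕ - x/5 (Q(x) = (-1 - x)/5 = -⅕ - x/5)
T(v) = (-⅕ - v/5)*(1 + v² - 9*v) (T(v) = (-⅕ - v/5)*((v² - 9*v) + 1) = (-⅕ - v/5)*(1 + v² - 9*v))
T(-28)*J = -(1 - 28)*(1 + (-28)² - 9*(-28))/5*0 = -⅕*(-27)*(1 + 784 + 252)*0 = -⅕*(-27)*1037*0 = (27999/5)*0 = 0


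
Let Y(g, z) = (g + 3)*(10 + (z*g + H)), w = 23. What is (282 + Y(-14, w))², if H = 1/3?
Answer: 123899161/9 ≈ 1.3767e+7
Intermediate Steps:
H = ⅓ ≈ 0.33333
Y(g, z) = (3 + g)*(31/3 + g*z) (Y(g, z) = (g + 3)*(10 + (z*g + ⅓)) = (3 + g)*(10 + (g*z + ⅓)) = (3 + g)*(10 + (⅓ + g*z)) = (3 + g)*(31/3 + g*z))
(282 + Y(-14, w))² = (282 + (31 + (31/3)*(-14) + 23*(-14)² + 3*(-14)*23))² = (282 + (31 - 434/3 + 23*196 - 966))² = (282 + (31 - 434/3 + 4508 - 966))² = (282 + 10285/3)² = (11131/3)² = 123899161/9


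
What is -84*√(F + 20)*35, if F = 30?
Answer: -14700*√2 ≈ -20789.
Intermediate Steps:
-84*√(F + 20)*35 = -84*√(30 + 20)*35 = -420*√2*35 = -14700*√2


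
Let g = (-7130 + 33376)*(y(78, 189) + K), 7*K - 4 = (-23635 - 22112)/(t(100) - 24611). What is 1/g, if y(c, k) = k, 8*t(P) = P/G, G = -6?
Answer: 2067499/10301232252938 ≈ 2.0070e-7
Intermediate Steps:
t(P) = -P/48 (t(P) = (P/(-6))/8 = (P*(-1/6))/8 = (-P/6)/8 = -P/48)
K = 1730392/2067499 (K = 4/7 + ((-23635 - 22112)/(-1/48*100 - 24611))/7 = 4/7 + (-45747/(-25/12 - 24611))/7 = 4/7 + (-45747/(-295357/12))/7 = 4/7 + (-45747*(-12/295357))/7 = 4/7 + (1/7)*(548964/295357) = 4/7 + 548964/2067499 = 1730392/2067499 ≈ 0.83695)
g = 10301232252938/2067499 (g = (-7130 + 33376)*(189 + 1730392/2067499) = 26246*(392487703/2067499) = 10301232252938/2067499 ≈ 4.9825e+6)
1/g = 1/(10301232252938/2067499) = 2067499/10301232252938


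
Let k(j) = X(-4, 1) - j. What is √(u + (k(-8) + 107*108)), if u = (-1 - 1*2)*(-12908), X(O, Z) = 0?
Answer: 4*√3143 ≈ 224.25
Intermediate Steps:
k(j) = -j (k(j) = 0 - j = -j)
u = 38724 (u = (-1 - 2)*(-12908) = -3*(-12908) = 38724)
√(u + (k(-8) + 107*108)) = √(38724 + (-1*(-8) + 107*108)) = √(38724 + (8 + 11556)) = √(38724 + 11564) = √50288 = 4*√3143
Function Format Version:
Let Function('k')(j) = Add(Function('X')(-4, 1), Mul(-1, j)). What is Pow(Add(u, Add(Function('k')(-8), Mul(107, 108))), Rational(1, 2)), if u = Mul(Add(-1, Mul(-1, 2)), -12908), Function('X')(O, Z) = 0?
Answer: Mul(4, Pow(3143, Rational(1, 2))) ≈ 224.25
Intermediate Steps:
Function('k')(j) = Mul(-1, j) (Function('k')(j) = Add(0, Mul(-1, j)) = Mul(-1, j))
u = 38724 (u = Mul(Add(-1, -2), -12908) = Mul(-3, -12908) = 38724)
Pow(Add(u, Add(Function('k')(-8), Mul(107, 108))), Rational(1, 2)) = Pow(Add(38724, Add(Mul(-1, -8), Mul(107, 108))), Rational(1, 2)) = Pow(Add(38724, Add(8, 11556)), Rational(1, 2)) = Pow(Add(38724, 11564), Rational(1, 2)) = Pow(50288, Rational(1, 2)) = Mul(4, Pow(3143, Rational(1, 2)))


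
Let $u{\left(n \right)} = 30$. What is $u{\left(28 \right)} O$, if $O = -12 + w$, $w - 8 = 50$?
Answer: $1380$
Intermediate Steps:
$w = 58$ ($w = 8 + 50 = 58$)
$O = 46$ ($O = -12 + 58 = 46$)
$u{\left(28 \right)} O = 30 \cdot 46 = 1380$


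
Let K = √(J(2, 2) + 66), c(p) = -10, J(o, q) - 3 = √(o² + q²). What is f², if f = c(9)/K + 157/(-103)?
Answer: (157/103 + 10/√(69 + 2*√2))² ≈ 7.3126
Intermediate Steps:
J(o, q) = 3 + √(o² + q²)
K = √(69 + 2*√2) (K = √((3 + √(2² + 2²)) + 66) = √((3 + √(4 + 4)) + 66) = √((3 + √8) + 66) = √((3 + 2*√2) + 66) = √(69 + 2*√2) ≈ 8.4752)
f = -157/103 - 10/√(69 + 2*√2) (f = -10/√(69 + 2*√2) + 157/(-103) = -10/√(69 + 2*√2) + 157*(-1/103) = -10/√(69 + 2*√2) - 157/103 = -157/103 - 10/√(69 + 2*√2) ≈ -2.7042)
f² = (-157/103 - 10/√(69 + 2*√2))²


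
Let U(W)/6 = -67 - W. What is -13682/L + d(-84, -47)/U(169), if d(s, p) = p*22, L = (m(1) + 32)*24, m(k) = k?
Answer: -193279/11682 ≈ -16.545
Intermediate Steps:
U(W) = -402 - 6*W (U(W) = 6*(-67 - W) = -402 - 6*W)
L = 792 (L = (1 + 32)*24 = 33*24 = 792)
d(s, p) = 22*p
-13682/L + d(-84, -47)/U(169) = -13682/792 + (22*(-47))/(-402 - 6*169) = -13682*1/792 - 1034/(-402 - 1014) = -6841/396 - 1034/(-1416) = -6841/396 - 1034*(-1/1416) = -6841/396 + 517/708 = -193279/11682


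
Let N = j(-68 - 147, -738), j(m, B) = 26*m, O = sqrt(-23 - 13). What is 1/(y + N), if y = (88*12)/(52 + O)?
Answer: -1907711/10625874122 + 396*I/5312937061 ≈ -0.00017953 + 7.4535e-8*I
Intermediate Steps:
O = 6*I (O = sqrt(-36) = 6*I ≈ 6.0*I)
N = -5590 (N = 26*(-68 - 147) = 26*(-215) = -5590)
y = 264*(52 - 6*I)/685 (y = (88*12)/(52 + 6*I) = 1056*((52 - 6*I)/2740) = 264*(52 - 6*I)/685 ≈ 20.041 - 2.3124*I)
1/(y + N) = 1/((13728/685 - 1584*I/685) - 5590) = 1/(-3815422/685 - 1584*I/685) = 685*(-3815422/685 + 1584*I/685)/21251748244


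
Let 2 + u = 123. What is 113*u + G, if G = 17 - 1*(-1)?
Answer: 13691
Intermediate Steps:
u = 121 (u = -2 + 123 = 121)
G = 18 (G = 17 + 1 = 18)
113*u + G = 113*121 + 18 = 13673 + 18 = 13691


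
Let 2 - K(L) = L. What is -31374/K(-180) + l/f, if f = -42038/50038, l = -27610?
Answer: 8932966091/273247 ≈ 32692.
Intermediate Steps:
K(L) = 2 - L
f = -21019/25019 (f = -42038*1/50038 = -21019/25019 ≈ -0.84012)
-31374/K(-180) + l/f = -31374/(2 - 1*(-180)) - 27610/(-21019/25019) = -31374/(2 + 180) - 27610*(-25019/21019) = -31374/182 + 690774590/21019 = -31374*1/182 + 690774590/21019 = -2241/13 + 690774590/21019 = 8932966091/273247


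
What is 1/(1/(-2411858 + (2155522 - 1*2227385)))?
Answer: -2483721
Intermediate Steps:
1/(1/(-2411858 + (2155522 - 1*2227385))) = 1/(1/(-2411858 + (2155522 - 2227385))) = 1/(1/(-2411858 - 71863)) = 1/(1/(-2483721)) = 1/(-1/2483721) = -2483721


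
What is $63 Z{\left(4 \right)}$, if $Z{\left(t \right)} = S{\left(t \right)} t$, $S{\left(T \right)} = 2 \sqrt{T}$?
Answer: $1008$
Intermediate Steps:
$Z{\left(t \right)} = 2 t^{\frac{3}{2}}$ ($Z{\left(t \right)} = 2 \sqrt{t} t = 2 t^{\frac{3}{2}}$)
$63 Z{\left(4 \right)} = 63 \cdot 2 \cdot 4^{\frac{3}{2}} = 63 \cdot 2 \cdot 8 = 63 \cdot 16 = 1008$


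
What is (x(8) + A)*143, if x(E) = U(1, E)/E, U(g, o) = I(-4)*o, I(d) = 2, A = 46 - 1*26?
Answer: 3146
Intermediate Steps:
A = 20 (A = 46 - 26 = 20)
U(g, o) = 2*o
x(E) = 2 (x(E) = (2*E)/E = 2)
(x(8) + A)*143 = (2 + 20)*143 = 22*143 = 3146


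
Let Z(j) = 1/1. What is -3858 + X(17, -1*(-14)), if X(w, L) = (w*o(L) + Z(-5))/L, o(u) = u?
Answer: -53773/14 ≈ -3840.9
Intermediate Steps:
Z(j) = 1
X(w, L) = (1 + L*w)/L (X(w, L) = (w*L + 1)/L = (L*w + 1)/L = (1 + L*w)/L)
-3858 + X(17, -1*(-14)) = -3858 + (17 + 1/(-1*(-14))) = -3858 + (17 + 1/14) = -3858 + 239/14 = -53773/14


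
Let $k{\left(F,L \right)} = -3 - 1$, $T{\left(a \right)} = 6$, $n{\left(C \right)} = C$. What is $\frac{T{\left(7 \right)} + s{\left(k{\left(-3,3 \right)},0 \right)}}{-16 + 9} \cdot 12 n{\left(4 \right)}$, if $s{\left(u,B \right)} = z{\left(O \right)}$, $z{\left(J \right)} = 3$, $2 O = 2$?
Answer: $- \frac{432}{7} \approx -61.714$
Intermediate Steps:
$O = 1$ ($O = \frac{1}{2} \cdot 2 = 1$)
$k{\left(F,L \right)} = -4$
$s{\left(u,B \right)} = 3$
$\frac{T{\left(7 \right)} + s{\left(k{\left(-3,3 \right)},0 \right)}}{-16 + 9} \cdot 12 n{\left(4 \right)} = \frac{6 + 3}{-16 + 9} \cdot 12 \cdot 4 = \frac{9}{-7} \cdot 12 \cdot 4 = 9 \left(- \frac{1}{7}\right) 12 \cdot 4 = \left(- \frac{9}{7}\right) 12 \cdot 4 = \left(- \frac{108}{7}\right) 4 = - \frac{432}{7}$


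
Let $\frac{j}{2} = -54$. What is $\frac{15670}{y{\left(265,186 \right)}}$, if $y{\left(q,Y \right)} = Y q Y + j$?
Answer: $\frac{7835}{4583916} \approx 0.0017092$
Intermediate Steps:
$j = -108$ ($j = 2 \left(-54\right) = -108$)
$y{\left(q,Y \right)} = -108 + q Y^{2}$ ($y{\left(q,Y \right)} = Y q Y - 108 = q Y^{2} - 108 = -108 + q Y^{2}$)
$\frac{15670}{y{\left(265,186 \right)}} = \frac{15670}{-108 + 265 \cdot 186^{2}} = \frac{15670}{-108 + 265 \cdot 34596} = \frac{15670}{-108 + 9167940} = \frac{15670}{9167832} = 15670 \cdot \frac{1}{9167832} = \frac{7835}{4583916}$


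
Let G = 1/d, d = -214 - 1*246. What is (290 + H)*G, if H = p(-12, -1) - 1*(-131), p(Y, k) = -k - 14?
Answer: -102/115 ≈ -0.88696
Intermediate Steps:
p(Y, k) = -14 - k
d = -460 (d = -214 - 246 = -460)
H = 118 (H = (-14 - 1*(-1)) - 1*(-131) = (-14 + 1) + 131 = -13 + 131 = 118)
G = -1/460 (G = 1/(-460) = -1/460 ≈ -0.0021739)
(290 + H)*G = (290 + 118)*(-1/460) = 408*(-1/460) = -102/115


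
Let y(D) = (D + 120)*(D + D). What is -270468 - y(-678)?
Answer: -1027116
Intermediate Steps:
y(D) = 2*D*(120 + D) (y(D) = (120 + D)*(2*D) = 2*D*(120 + D))
-270468 - y(-678) = -270468 - 2*(-678)*(120 - 678) = -270468 - 2*(-678)*(-558) = -270468 - 1*756648 = -270468 - 756648 = -1027116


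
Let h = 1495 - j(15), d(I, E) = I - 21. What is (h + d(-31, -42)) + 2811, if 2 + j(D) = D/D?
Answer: 4255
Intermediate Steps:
j(D) = -1 (j(D) = -2 + D/D = -2 + 1 = -1)
d(I, E) = -21 + I
h = 1496 (h = 1495 - 1*(-1) = 1495 + 1 = 1496)
(h + d(-31, -42)) + 2811 = (1496 + (-21 - 31)) + 2811 = (1496 - 52) + 2811 = 1444 + 2811 = 4255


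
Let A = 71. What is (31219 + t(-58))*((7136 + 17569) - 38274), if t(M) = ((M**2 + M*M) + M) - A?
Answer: -513152442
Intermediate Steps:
t(M) = -71 + M + 2*M**2 (t(M) = ((M**2 + M*M) + M) - 1*71 = ((M**2 + M**2) + M) - 71 = (2*M**2 + M) - 71 = (M + 2*M**2) - 71 = -71 + M + 2*M**2)
(31219 + t(-58))*((7136 + 17569) - 38274) = (31219 + (-71 - 58 + 2*(-58)**2))*((7136 + 17569) - 38274) = (31219 + (-71 - 58 + 2*3364))*(24705 - 38274) = (31219 + (-71 - 58 + 6728))*(-13569) = (31219 + 6599)*(-13569) = 37818*(-13569) = -513152442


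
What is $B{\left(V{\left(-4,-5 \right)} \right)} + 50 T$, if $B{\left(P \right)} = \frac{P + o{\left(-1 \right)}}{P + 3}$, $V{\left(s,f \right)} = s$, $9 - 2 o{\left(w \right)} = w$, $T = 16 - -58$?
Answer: $3699$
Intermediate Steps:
$T = 74$ ($T = 16 + 58 = 74$)
$o{\left(w \right)} = \frac{9}{2} - \frac{w}{2}$
$B{\left(P \right)} = \frac{5 + P}{3 + P}$ ($B{\left(P \right)} = \frac{P + \left(\frac{9}{2} - - \frac{1}{2}\right)}{P + 3} = \frac{P + \left(\frac{9}{2} + \frac{1}{2}\right)}{3 + P} = \frac{P + 5}{3 + P} = \frac{5 + P}{3 + P}$)
$B{\left(V{\left(-4,-5 \right)} \right)} + 50 T = \frac{5 - 4}{3 - 4} + 50 \cdot 74 = \frac{1}{-1} \cdot 1 + 3700 = \left(-1\right) 1 + 3700 = -1 + 3700 = 3699$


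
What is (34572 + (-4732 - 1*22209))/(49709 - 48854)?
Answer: 7631/855 ≈ 8.9251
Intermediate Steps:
(34572 + (-4732 - 1*22209))/(49709 - 48854) = (34572 + (-4732 - 22209))/855 = (34572 - 26941)*(1/855) = 7631*(1/855) = 7631/855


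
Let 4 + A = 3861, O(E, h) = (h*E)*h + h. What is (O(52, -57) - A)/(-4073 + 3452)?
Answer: -165034/621 ≈ -265.76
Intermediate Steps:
O(E, h) = h + E*h**2 (O(E, h) = (E*h)*h + h = E*h**2 + h = h + E*h**2)
A = 3857 (A = -4 + 3861 = 3857)
(O(52, -57) - A)/(-4073 + 3452) = (-57*(1 + 52*(-57)) - 1*3857)/(-4073 + 3452) = (-57*(1 - 2964) - 3857)/(-621) = (-57*(-2963) - 3857)*(-1/621) = (168891 - 3857)*(-1/621) = 165034*(-1/621) = -165034/621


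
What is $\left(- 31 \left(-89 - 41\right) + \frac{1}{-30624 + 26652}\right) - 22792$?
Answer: $- \frac{74522665}{3972} \approx -18762.0$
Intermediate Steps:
$\left(- 31 \left(-89 - 41\right) + \frac{1}{-30624 + 26652}\right) - 22792 = \left(\left(-31\right) \left(-130\right) + \frac{1}{-3972}\right) - 22792 = \left(4030 - \frac{1}{3972}\right) - 22792 = \frac{16007159}{3972} - 22792 = - \frac{74522665}{3972}$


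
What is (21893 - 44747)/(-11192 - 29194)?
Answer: 3809/6731 ≈ 0.56589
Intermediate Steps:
(21893 - 44747)/(-11192 - 29194) = -22854/(-40386) = -22854*(-1/40386) = 3809/6731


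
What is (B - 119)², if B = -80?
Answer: 39601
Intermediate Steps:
(B - 119)² = (-80 - 119)² = (-199)² = 39601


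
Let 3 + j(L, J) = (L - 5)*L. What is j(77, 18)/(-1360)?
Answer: -5541/1360 ≈ -4.0743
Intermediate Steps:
j(L, J) = -3 + L*(-5 + L) (j(L, J) = -3 + (L - 5)*L = -3 + (-5 + L)*L = -3 + L*(-5 + L))
j(77, 18)/(-1360) = (-3 + 77² - 5*77)/(-1360) = (-3 + 5929 - 385)*(-1/1360) = 5541*(-1/1360) = -5541/1360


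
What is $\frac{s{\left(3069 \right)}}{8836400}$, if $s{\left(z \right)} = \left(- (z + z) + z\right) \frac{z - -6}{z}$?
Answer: $- \frac{123}{353456} \approx -0.00034799$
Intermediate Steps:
$s{\left(z \right)} = -6 - z$ ($s{\left(z \right)} = \left(- 2 z + z\right) \frac{z + 6}{z} = \left(- 2 z + z\right) \frac{6 + z}{z} = - z \frac{6 + z}{z} = -6 - z$)
$\frac{s{\left(3069 \right)}}{8836400} = \frac{-6 - 3069}{8836400} = \left(-6 - 3069\right) \frac{1}{8836400} = \left(-3075\right) \frac{1}{8836400} = - \frac{123}{353456}$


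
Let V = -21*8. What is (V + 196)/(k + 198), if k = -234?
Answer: -7/9 ≈ -0.77778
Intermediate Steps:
V = -168
(V + 196)/(k + 198) = (-168 + 196)/(-234 + 198) = 28/(-36) = 28*(-1/36) = -7/9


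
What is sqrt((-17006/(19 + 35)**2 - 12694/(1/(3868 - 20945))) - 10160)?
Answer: sqrt(632087533642)/54 ≈ 14723.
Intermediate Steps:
sqrt((-17006/(19 + 35)**2 - 12694/(1/(3868 - 20945))) - 10160) = sqrt((-17006/(54**2) - 12694/(1/(-17077))) - 10160) = sqrt((-17006/2916 - 12694/(-1/17077)) - 10160) = sqrt((-17006*1/2916 - 12694*(-17077)) - 10160) = sqrt((-8503/1458 + 216775438) - 10160) = sqrt(316058580101/1458 - 10160) = sqrt(316043766821/1458) = sqrt(632087533642)/54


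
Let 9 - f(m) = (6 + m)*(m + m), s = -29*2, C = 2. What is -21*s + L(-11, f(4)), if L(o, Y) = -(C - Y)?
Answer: 1145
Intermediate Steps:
s = -58
f(m) = 9 - 2*m*(6 + m) (f(m) = 9 - (6 + m)*(m + m) = 9 - (6 + m)*2*m = 9 - 2*m*(6 + m))
L(o, Y) = -2 + Y (L(o, Y) = -(2 - Y) = -2 + Y)
-21*s + L(-11, f(4)) = -21*(-58) + (-2 + (9 - 12*4 - 2*4²)) = 1218 + (-2 + (9 - 48 - 2*16)) = 1218 + (-2 + (9 - 48 - 32)) = 1218 + (-2 - 71) = 1218 - 73 = 1145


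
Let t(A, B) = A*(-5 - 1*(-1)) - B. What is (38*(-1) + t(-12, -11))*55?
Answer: 1155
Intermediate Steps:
t(A, B) = -B - 4*A (t(A, B) = A*(-5 + 1) - B = A*(-4) - B = -4*A - B = -B - 4*A)
(38*(-1) + t(-12, -11))*55 = (38*(-1) + (-1*(-11) - 4*(-12)))*55 = (-38 + (11 + 48))*55 = (-38 + 59)*55 = 21*55 = 1155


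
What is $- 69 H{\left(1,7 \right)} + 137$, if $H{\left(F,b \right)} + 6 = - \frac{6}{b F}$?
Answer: $\frac{4271}{7} \approx 610.14$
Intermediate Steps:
$H{\left(F,b \right)} = -6 - \frac{6}{F b}$ ($H{\left(F,b \right)} = -6 - \frac{6}{b F} = -6 - \frac{6}{F b}$)
$- 69 H{\left(1,7 \right)} + 137 = - 69 \left(-6 - \frac{6}{1 \cdot 7}\right) + 137 = - 69 \left(-6 - 6 \cdot \frac{1}{7}\right) + 137 = - 69 \left(-6 - \frac{6}{7}\right) + 137 = \left(-69\right) \left(- \frac{48}{7}\right) + 137 = \frac{3312}{7} + 137 = \frac{4271}{7}$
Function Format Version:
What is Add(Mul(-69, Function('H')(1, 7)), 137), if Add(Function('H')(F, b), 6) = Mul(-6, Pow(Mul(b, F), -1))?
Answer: Rational(4271, 7) ≈ 610.14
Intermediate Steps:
Function('H')(F, b) = Add(-6, Mul(-6, Pow(F, -1), Pow(b, -1))) (Function('H')(F, b) = Add(-6, Mul(-6, Pow(Mul(b, F), -1))) = Add(-6, Mul(-6, Pow(Mul(F, b), -1))) = Add(-6, Mul(-6, Mul(Pow(F, -1), Pow(b, -1)))) = Add(-6, Mul(-6, Pow(F, -1), Pow(b, -1))))
Add(Mul(-69, Function('H')(1, 7)), 137) = Add(Mul(-69, Add(-6, Mul(-6, Pow(1, -1), Pow(7, -1)))), 137) = Add(Mul(-69, Add(-6, Mul(-6, 1, Rational(1, 7)))), 137) = Add(Mul(-69, Add(-6, Rational(-6, 7))), 137) = Add(Mul(-69, Rational(-48, 7)), 137) = Add(Rational(3312, 7), 137) = Rational(4271, 7)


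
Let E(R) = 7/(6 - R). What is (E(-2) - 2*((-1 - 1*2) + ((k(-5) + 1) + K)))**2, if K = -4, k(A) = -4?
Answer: 27889/64 ≈ 435.77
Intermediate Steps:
(E(-2) - 2*((-1 - 1*2) + ((k(-5) + 1) + K)))**2 = (-7/(-6 - 2) - 2*((-1 - 1*2) + ((-4 + 1) - 4)))**2 = (-7/(-8) - 2*((-1 - 2) + (-3 - 4)))**2 = (-7*(-1/8) - 2*(-3 - 7))**2 = (7/8 - 2*(-10))**2 = (7/8 + 20)**2 = (167/8)**2 = 27889/64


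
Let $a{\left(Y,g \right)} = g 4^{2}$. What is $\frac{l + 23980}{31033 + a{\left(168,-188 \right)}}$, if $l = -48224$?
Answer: $- \frac{1276}{1475} \approx -0.86508$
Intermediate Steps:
$a{\left(Y,g \right)} = 16 g$ ($a{\left(Y,g \right)} = g 16 = 16 g$)
$\frac{l + 23980}{31033 + a{\left(168,-188 \right)}} = \frac{-48224 + 23980}{31033 + 16 \left(-188\right)} = - \frac{24244}{31033 - 3008} = - \frac{24244}{28025} = \left(-24244\right) \frac{1}{28025} = - \frac{1276}{1475}$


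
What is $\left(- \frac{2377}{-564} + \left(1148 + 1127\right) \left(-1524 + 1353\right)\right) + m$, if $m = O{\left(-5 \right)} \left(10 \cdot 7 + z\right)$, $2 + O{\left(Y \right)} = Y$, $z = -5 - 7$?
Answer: $- \frac{219636707}{564} \approx -3.8943 \cdot 10^{5}$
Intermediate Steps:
$z = -12$ ($z = -5 - 7 = -12$)
$O{\left(Y \right)} = -2 + Y$
$m = -406$ ($m = \left(-2 - 5\right) \left(10 \cdot 7 - 12\right) = - 7 \left(70 - 12\right) = \left(-7\right) 58 = -406$)
$\left(- \frac{2377}{-564} + \left(1148 + 1127\right) \left(-1524 + 1353\right)\right) + m = \left(- \frac{2377}{-564} + \left(1148 + 1127\right) \left(-1524 + 1353\right)\right) - 406 = \left(\left(-2377\right) \left(- \frac{1}{564}\right) + 2275 \left(-171\right)\right) - 406 = \left(\frac{2377}{564} - 389025\right) - 406 = - \frac{219407723}{564} - 406 = - \frac{219636707}{564}$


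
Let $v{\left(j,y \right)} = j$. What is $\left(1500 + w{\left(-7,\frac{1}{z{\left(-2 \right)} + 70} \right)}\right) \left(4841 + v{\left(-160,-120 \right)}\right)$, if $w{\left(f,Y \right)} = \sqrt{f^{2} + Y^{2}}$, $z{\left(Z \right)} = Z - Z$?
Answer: $7021500 + \frac{4681 \sqrt{240101}}{70} \approx 7.0543 \cdot 10^{6}$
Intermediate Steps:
$z{\left(Z \right)} = 0$
$w{\left(f,Y \right)} = \sqrt{Y^{2} + f^{2}}$
$\left(1500 + w{\left(-7,\frac{1}{z{\left(-2 \right)} + 70} \right)}\right) \left(4841 + v{\left(-160,-120 \right)}\right) = \left(1500 + \sqrt{\left(\frac{1}{0 + 70}\right)^{2} + \left(-7\right)^{2}}\right) \left(4841 - 160\right) = \left(1500 + \sqrt{\left(\frac{1}{70}\right)^{2} + 49}\right) 4681 = \left(1500 + \sqrt{\frac{1}{4900} + 49}\right) 4681 = \left(1500 + \sqrt{\frac{240101}{4900}}\right) 4681 = \left(1500 + \frac{\sqrt{240101}}{70}\right) 4681 = 7021500 + \frac{4681 \sqrt{240101}}{70}$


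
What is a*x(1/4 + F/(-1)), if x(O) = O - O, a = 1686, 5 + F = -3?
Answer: 0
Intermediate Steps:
F = -8 (F = -5 - 3 = -8)
x(O) = 0
a*x(1/4 + F/(-1)) = 1686*0 = 0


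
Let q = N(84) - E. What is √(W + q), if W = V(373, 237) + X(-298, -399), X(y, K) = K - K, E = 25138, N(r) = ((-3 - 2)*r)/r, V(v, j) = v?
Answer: I*√24770 ≈ 157.38*I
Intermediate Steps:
N(r) = -5 (N(r) = (-5*r)/r = -5)
q = -25143 (q = -5 - 1*25138 = -5 - 25138 = -25143)
X(y, K) = 0
W = 373 (W = 373 + 0 = 373)
√(W + q) = √(373 - 25143) = √(-24770) = I*√24770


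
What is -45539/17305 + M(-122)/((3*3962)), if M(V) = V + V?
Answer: -272749487/102843615 ≈ -2.6521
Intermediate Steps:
M(V) = 2*V
-45539/17305 + M(-122)/((3*3962)) = -45539/17305 + (2*(-122))/((3*3962)) = -45539*1/17305 - 244/11886 = -45539/17305 - 244*1/11886 = -45539/17305 - 122/5943 = -272749487/102843615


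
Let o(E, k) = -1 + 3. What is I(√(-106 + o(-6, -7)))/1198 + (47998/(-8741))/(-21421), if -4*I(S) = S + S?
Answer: 47998/187240961 - I*√26/1198 ≈ 0.00025634 - 0.0042563*I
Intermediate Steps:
o(E, k) = 2
I(S) = -S/2 (I(S) = -(S + S)/4 = -S/2)
I(√(-106 + o(-6, -7)))/1198 + (47998/(-8741))/(-21421) = -√(-106 + 2)/2/1198 + (47998/(-8741))/(-21421) = -I*√26*(1/1198) + (47998*(-1/8741))*(-1/21421) = -I*√26*(1/1198) - 47998/8741*(-1/21421) = -I*√26*(1/1198) + 47998/187240961 = -I*√26/1198 + 47998/187240961 = 47998/187240961 - I*√26/1198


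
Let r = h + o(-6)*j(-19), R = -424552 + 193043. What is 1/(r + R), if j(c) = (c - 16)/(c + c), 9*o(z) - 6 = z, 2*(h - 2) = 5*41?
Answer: -2/462809 ≈ -4.3214e-6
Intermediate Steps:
h = 209/2 (h = 2 + (5*41)/2 = 2 + (1/2)*205 = 2 + 205/2 = 209/2 ≈ 104.50)
o(z) = 2/3 + z/9
j(c) = (-16 + c)/(2*c) (j(c) = (-16 + c)/((2*c)) = (-16 + c)*(1/(2*c)) = (-16 + c)/(2*c))
R = -231509
r = 209/2 (r = 209/2 + (2/3 + (1/9)*(-6))*((1/2)*(-16 - 19)/(-19)) = 209/2 + (2/3 - 2/3)*((1/2)*(-1/19)*(-35)) = 209/2 + 0*(35/38) = 209/2 + 0 = 209/2 ≈ 104.50)
1/(r + R) = 1/(209/2 - 231509) = 1/(-462809/2) = -2/462809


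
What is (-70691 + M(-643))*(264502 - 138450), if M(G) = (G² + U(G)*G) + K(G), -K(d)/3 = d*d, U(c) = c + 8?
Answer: -61675226768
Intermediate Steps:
U(c) = 8 + c
K(d) = -3*d² (K(d) = -3*d*d = -3*d²)
M(G) = -2*G² + G*(8 + G) (M(G) = (G² + (8 + G)*G) - 3*G² = (G² + G*(8 + G)) - 3*G² = -2*G² + G*(8 + G))
(-70691 + M(-643))*(264502 - 138450) = (-70691 - 643*(8 - 1*(-643)))*(264502 - 138450) = (-70691 - 643*(8 + 643))*126052 = (-70691 - 643*651)*126052 = (-70691 - 418593)*126052 = -489284*126052 = -61675226768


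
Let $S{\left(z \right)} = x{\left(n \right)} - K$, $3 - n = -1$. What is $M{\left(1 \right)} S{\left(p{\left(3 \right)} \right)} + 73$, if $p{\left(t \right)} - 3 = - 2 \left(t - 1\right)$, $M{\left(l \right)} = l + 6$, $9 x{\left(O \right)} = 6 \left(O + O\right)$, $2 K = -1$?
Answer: $\frac{683}{6} \approx 113.83$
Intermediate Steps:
$K = - \frac{1}{2}$ ($K = \frac{1}{2} \left(-1\right) = - \frac{1}{2} \approx -0.5$)
$n = 4$ ($n = 3 - -1 = 3 + 1 = 4$)
$x{\left(O \right)} = \frac{4 O}{3}$ ($x{\left(O \right)} = \frac{6 \left(O + O\right)}{9} = \frac{6 \cdot 2 O}{9} = \frac{12 O}{9} = \frac{4 O}{3}$)
$M{\left(l \right)} = 6 + l$
$p{\left(t \right)} = 5 - 2 t$ ($p{\left(t \right)} = 3 - 2 \left(t - 1\right) = 3 - 2 \left(-1 + t\right) = 3 - \left(-2 + 2 t\right) = 5 - 2 t$)
$S{\left(z \right)} = \frac{35}{6}$ ($S{\left(z \right)} = \frac{4}{3} \cdot 4 - - \frac{1}{2} = \frac{16}{3} + \frac{1}{2} = \frac{35}{6}$)
$M{\left(1 \right)} S{\left(p{\left(3 \right)} \right)} + 73 = \left(6 + 1\right) \frac{35}{6} + 73 = 7 \cdot \frac{35}{6} + 73 = \frac{245}{6} + 73 = \frac{683}{6}$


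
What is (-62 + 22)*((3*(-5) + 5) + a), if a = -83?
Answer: 3720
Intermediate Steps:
(-62 + 22)*((3*(-5) + 5) + a) = (-62 + 22)*((3*(-5) + 5) - 83) = -40*((-15 + 5) - 83) = -40*(-10 - 83) = -40*(-93) = 3720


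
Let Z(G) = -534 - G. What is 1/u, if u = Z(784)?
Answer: -1/1318 ≈ -0.00075873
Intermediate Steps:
u = -1318 (u = -534 - 1*784 = -534 - 784 = -1318)
1/u = 1/(-1318) = -1/1318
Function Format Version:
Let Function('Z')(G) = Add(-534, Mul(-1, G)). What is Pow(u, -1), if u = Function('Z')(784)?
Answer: Rational(-1, 1318) ≈ -0.00075873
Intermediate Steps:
u = -1318 (u = Add(-534, Mul(-1, 784)) = Add(-534, -784) = -1318)
Pow(u, -1) = Pow(-1318, -1) = Rational(-1, 1318)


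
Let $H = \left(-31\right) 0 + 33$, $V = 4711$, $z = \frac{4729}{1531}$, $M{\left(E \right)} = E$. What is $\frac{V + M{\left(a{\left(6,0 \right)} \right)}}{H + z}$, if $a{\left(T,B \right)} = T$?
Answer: $\frac{7221727}{55252} \approx 130.71$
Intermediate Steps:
$z = \frac{4729}{1531}$ ($z = 4729 \cdot \frac{1}{1531} = \frac{4729}{1531} \approx 3.0888$)
$H = 33$ ($H = 0 + 33 = 33$)
$\frac{V + M{\left(a{\left(6,0 \right)} \right)}}{H + z} = \frac{4711 + 6}{33 + \frac{4729}{1531}} = \frac{4717}{\frac{55252}{1531}} = 4717 \cdot \frac{1531}{55252} = \frac{7221727}{55252}$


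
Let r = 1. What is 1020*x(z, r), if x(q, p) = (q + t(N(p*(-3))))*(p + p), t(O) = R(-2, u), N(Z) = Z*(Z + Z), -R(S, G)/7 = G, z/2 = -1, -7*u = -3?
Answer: -10200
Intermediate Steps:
u = 3/7 (u = -1/7*(-3) = 3/7 ≈ 0.42857)
z = -2 (z = 2*(-1) = -2)
R(S, G) = -7*G
N(Z) = 2*Z**2 (N(Z) = Z*(2*Z) = 2*Z**2)
t(O) = -3 (t(O) = -7*3/7 = -3)
x(q, p) = 2*p*(-3 + q) (x(q, p) = (q - 3)*(p + p) = (-3 + q)*(2*p) = 2*p*(-3 + q))
1020*x(z, r) = 1020*(2*1*(-3 - 2)) = 1020*(2*1*(-5)) = 1020*(-10) = -10200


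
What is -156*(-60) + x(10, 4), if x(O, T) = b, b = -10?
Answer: 9350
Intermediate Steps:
x(O, T) = -10
-156*(-60) + x(10, 4) = -156*(-60) - 10 = 9360 - 10 = 9350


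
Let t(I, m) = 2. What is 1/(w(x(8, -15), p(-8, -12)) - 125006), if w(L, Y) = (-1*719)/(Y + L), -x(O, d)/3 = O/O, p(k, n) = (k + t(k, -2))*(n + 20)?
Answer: -51/6374587 ≈ -8.0005e-6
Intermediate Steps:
p(k, n) = (2 + k)*(20 + n) (p(k, n) = (k + 2)*(n + 20) = (2 + k)*(20 + n))
x(O, d) = -3 (x(O, d) = -3*O/O = -3*1 = -3)
w(L, Y) = -719/(L + Y)
1/(w(x(8, -15), p(-8, -12)) - 125006) = 1/(-719/(-3 + (40 + 2*(-12) + 20*(-8) - 8*(-12))) - 125006) = 1/(-719/(-3 + (40 - 24 - 160 + 96)) - 125006) = 1/(-719/(-3 - 48) - 125006) = 1/(-719/(-51) - 125006) = 1/(-719*(-1/51) - 125006) = 1/(719/51 - 125006) = 1/(-6374587/51) = -51/6374587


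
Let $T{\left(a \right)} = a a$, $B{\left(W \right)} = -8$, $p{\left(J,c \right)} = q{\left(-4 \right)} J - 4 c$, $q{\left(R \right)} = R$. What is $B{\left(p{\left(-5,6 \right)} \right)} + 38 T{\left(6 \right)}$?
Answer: $1360$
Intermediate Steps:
$p{\left(J,c \right)} = - 4 J - 4 c$
$T{\left(a \right)} = a^{2}$
$B{\left(p{\left(-5,6 \right)} \right)} + 38 T{\left(6 \right)} = -8 + 38 \cdot 6^{2} = -8 + 38 \cdot 36 = -8 + 1368 = 1360$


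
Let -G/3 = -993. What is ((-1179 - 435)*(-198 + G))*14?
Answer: -62839476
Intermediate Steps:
G = 2979 (G = -3*(-993) = 2979)
((-1179 - 435)*(-198 + G))*14 = ((-1179 - 435)*(-198 + 2979))*14 = -1614*2781*14 = -4488534*14 = -62839476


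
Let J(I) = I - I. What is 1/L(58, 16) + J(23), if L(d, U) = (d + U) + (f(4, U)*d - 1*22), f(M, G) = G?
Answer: 1/980 ≈ 0.0010204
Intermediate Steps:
J(I) = 0
L(d, U) = -22 + U + d + U*d (L(d, U) = (d + U) + (U*d - 1*22) = (U + d) + (U*d - 22) = (U + d) + (-22 + U*d) = -22 + U + d + U*d)
1/L(58, 16) + J(23) = 1/(-22 + 16 + 58 + 16*58) + 0 = 1/(-22 + 16 + 58 + 928) + 0 = 1/980 + 0 = 1/980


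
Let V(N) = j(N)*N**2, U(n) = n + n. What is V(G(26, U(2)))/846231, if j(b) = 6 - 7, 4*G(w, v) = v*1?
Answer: -1/846231 ≈ -1.1817e-6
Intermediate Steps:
U(n) = 2*n
G(w, v) = v/4 (G(w, v) = (v*1)/4 = v/4)
j(b) = -1
V(N) = -N**2
V(G(26, U(2)))/846231 = -((2*2)/4)**2/846231 = -((1/4)*4)**2*(1/846231) = -1*1**2*(1/846231) = -1*1*(1/846231) = -1*1/846231 = -1/846231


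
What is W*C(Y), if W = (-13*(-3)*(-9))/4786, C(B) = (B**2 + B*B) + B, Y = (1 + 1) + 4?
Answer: -13689/2393 ≈ -5.7204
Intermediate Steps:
Y = 6 (Y = 2 + 4 = 6)
C(B) = B + 2*B**2 (C(B) = (B**2 + B**2) + B = 2*B**2 + B = B + 2*B**2)
W = -351/4786 (W = (39*(-9))*(1/4786) = -351*1/4786 = -351/4786 ≈ -0.073339)
W*C(Y) = -1053*(1 + 2*6)/2393 = -1053*(1 + 12)/2393 = -1053*13/2393 = -351/4786*78 = -13689/2393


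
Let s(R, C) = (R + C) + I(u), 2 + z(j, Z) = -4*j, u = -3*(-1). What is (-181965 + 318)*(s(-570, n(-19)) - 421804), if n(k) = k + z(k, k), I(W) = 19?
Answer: 76709528100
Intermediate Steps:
u = 3
z(j, Z) = -2 - 4*j
n(k) = -2 - 3*k (n(k) = k + (-2 - 4*k) = -2 - 3*k)
s(R, C) = 19 + C + R (s(R, C) = (R + C) + 19 = (C + R) + 19 = 19 + C + R)
(-181965 + 318)*(s(-570, n(-19)) - 421804) = (-181965 + 318)*((19 + (-2 - 3*(-19)) - 570) - 421804) = -181647*((19 + (-2 + 57) - 570) - 421804) = -181647*((19 + 55 - 570) - 421804) = -181647*(-496 - 421804) = -181647*(-422300) = 76709528100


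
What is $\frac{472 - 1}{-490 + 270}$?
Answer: $- \frac{471}{220} \approx -2.1409$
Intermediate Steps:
$\frac{472 - 1}{-490 + 270} = \frac{471}{-220} = 471 \left(- \frac{1}{220}\right) = - \frac{471}{220}$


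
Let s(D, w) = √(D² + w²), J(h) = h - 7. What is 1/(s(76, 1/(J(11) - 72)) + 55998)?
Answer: 258934752/14499801534271 - 340*√1068329/14499801534271 ≈ 1.7834e-5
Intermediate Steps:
J(h) = -7 + h
1/(s(76, 1/(J(11) - 72)) + 55998) = 1/(√(76² + (1/((-7 + 11) - 72))²) + 55998) = 1/(√(5776 + (1/(4 - 72))²) + 55998) = 1/(√(5776 + (1/(-68))²) + 55998) = 1/(√(5776 + (-1/68)²) + 55998) = 1/(√(5776 + 1/4624) + 55998) = 1/(√(26708225/4624) + 55998) = 1/(5*√1068329/68 + 55998) = 1/(55998 + 5*√1068329/68)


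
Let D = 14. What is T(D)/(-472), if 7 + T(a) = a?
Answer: -7/472 ≈ -0.014831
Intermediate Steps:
T(a) = -7 + a
T(D)/(-472) = (-7 + 14)/(-472) = 7*(-1/472) = -7/472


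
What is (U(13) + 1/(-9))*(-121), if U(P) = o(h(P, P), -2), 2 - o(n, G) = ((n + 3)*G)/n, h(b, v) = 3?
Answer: -6413/9 ≈ -712.56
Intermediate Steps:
o(n, G) = 2 - G*(3 + n)/n (o(n, G) = 2 - (n + 3)*G/n = 2 - (3 + n)*G/n = 2 - G*(3 + n)/n)
U(P) = 6 (U(P) = 2 - 1*(-2) - 3*(-2)/3 = 2 + 2 - 3*(-2)*1/3 = 2 + 2 + 2 = 6)
(U(13) + 1/(-9))*(-121) = (6 + 1/(-9))*(-121) = (6 - 1/9)*(-121) = (53/9)*(-121) = -6413/9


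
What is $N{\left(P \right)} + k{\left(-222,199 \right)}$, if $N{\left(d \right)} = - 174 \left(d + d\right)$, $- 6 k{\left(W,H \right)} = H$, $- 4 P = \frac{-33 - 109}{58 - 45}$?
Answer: $- \frac{76711}{78} \approx -983.47$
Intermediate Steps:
$P = \frac{71}{26}$ ($P = - \frac{\left(-33 - 109\right) \frac{1}{58 - 45}}{4} = - \frac{\left(-142\right) \frac{1}{13}}{4} = \left(- \frac{1}{4}\right) \left(- \frac{142}{13}\right) = \frac{71}{26} \approx 2.7308$)
$k{\left(W,H \right)} = - \frac{H}{6}$
$N{\left(d \right)} = - 348 d$ ($N{\left(d \right)} = - 174 \cdot 2 d = - 348 d$)
$N{\left(P \right)} + k{\left(-222,199 \right)} = \left(-348\right) \frac{71}{26} - \frac{199}{6} = - \frac{12354}{13} - \frac{199}{6} = - \frac{76711}{78}$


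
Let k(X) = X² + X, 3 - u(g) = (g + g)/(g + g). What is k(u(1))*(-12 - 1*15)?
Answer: -162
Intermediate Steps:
u(g) = 2 (u(g) = 3 - (g + g)/(g + g) = 3 - 2*g/(2*g) = 3 - 2*g*1/(2*g) = 3 - 1*1 = 3 - 1 = 2)
k(X) = X + X²
k(u(1))*(-12 - 1*15) = (2*(1 + 2))*(-12 - 1*15) = (2*3)*(-12 - 15) = 6*(-27) = -162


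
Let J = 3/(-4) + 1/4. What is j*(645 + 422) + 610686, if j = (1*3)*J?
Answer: 1218171/2 ≈ 6.0909e+5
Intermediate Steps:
J = -½ (J = 3*(-¼) + 1*(¼) = -¾ + ¼ = -½ ≈ -0.50000)
j = -3/2 (j = (1*3)*(-½) = 3*(-½) = -3/2 ≈ -1.5000)
j*(645 + 422) + 610686 = -3*(645 + 422)/2 + 610686 = -3/2*1067 + 610686 = -3201/2 + 610686 = 1218171/2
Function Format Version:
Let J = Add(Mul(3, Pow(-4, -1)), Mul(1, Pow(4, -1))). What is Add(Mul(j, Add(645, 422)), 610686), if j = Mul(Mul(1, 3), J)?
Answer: Rational(1218171, 2) ≈ 6.0909e+5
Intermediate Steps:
J = Rational(-1, 2) (J = Add(Mul(3, Rational(-1, 4)), Mul(1, Rational(1, 4))) = Add(Rational(-3, 4), Rational(1, 4)) = Rational(-1, 2) ≈ -0.50000)
j = Rational(-3, 2) (j = Mul(Mul(1, 3), Rational(-1, 2)) = Mul(3, Rational(-1, 2)) = Rational(-3, 2) ≈ -1.5000)
Add(Mul(j, Add(645, 422)), 610686) = Add(Mul(Rational(-3, 2), Add(645, 422)), 610686) = Add(Mul(Rational(-3, 2), 1067), 610686) = Add(Rational(-3201, 2), 610686) = Rational(1218171, 2)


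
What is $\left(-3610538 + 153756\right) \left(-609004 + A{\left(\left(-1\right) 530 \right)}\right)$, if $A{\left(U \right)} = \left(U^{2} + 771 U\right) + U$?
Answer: $2548560924448$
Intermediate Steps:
$A{\left(U \right)} = U^{2} + 772 U$
$\left(-3610538 + 153756\right) \left(-609004 + A{\left(\left(-1\right) 530 \right)}\right) = \left(-3610538 + 153756\right) \left(-609004 + \left(-1\right) 530 \left(772 - 530\right)\right) = - 3456782 \left(-609004 - 530 \left(772 - 530\right)\right) = - 3456782 \left(-609004 - 128260\right) = \left(-3456782\right) \left(-737264\right) = 2548560924448$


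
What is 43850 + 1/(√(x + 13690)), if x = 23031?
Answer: 43850 + √36721/36721 ≈ 43850.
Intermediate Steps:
43850 + 1/(√(x + 13690)) = 43850 + 1/(√(23031 + 13690)) = 43850 + 1/(√36721) = 43850 + √36721/36721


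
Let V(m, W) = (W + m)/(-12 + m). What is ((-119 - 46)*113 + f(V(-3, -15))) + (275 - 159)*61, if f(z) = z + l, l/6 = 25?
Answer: -57089/5 ≈ -11418.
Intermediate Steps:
l = 150 (l = 6*25 = 150)
V(m, W) = (W + m)/(-12 + m)
f(z) = 150 + z (f(z) = z + 150 = 150 + z)
((-119 - 46)*113 + f(V(-3, -15))) + (275 - 159)*61 = ((-119 - 46)*113 + (150 + (-15 - 3)/(-12 - 3))) + (275 - 159)*61 = (-165*113 + (150 - 18/(-15))) + 116*61 = (-18645 + (150 - 1/15*(-18))) + 7076 = (-18645 + (150 + 6/5)) + 7076 = (-18645 + 756/5) + 7076 = -92469/5 + 7076 = -57089/5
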